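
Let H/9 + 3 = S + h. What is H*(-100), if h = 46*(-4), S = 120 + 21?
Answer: 41400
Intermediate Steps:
S = 141
h = -184
H = -414 (H = -27 + 9*(141 - 184) = -27 + 9*(-43) = -27 - 387 = -414)
H*(-100) = -414*(-100) = 41400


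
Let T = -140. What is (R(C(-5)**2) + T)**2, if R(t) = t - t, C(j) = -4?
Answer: 19600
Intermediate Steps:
R(t) = 0
(R(C(-5)**2) + T)**2 = (0 - 140)**2 = (-140)**2 = 19600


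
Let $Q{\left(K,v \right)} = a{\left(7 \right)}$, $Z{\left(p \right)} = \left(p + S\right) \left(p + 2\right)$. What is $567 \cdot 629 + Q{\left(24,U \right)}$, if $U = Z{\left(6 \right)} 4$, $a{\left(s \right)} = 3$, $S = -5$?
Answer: $356646$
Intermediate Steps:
$Z{\left(p \right)} = \left(-5 + p\right) \left(2 + p\right)$ ($Z{\left(p \right)} = \left(p - 5\right) \left(p + 2\right) = \left(-5 + p\right) \left(2 + p\right)$)
$U = 32$ ($U = \left(-10 + 6^{2} - 18\right) 4 = \left(-10 + 36 - 18\right) 4 = 8 \cdot 4 = 32$)
$Q{\left(K,v \right)} = 3$
$567 \cdot 629 + Q{\left(24,U \right)} = 567 \cdot 629 + 3 = 356643 + 3 = 356646$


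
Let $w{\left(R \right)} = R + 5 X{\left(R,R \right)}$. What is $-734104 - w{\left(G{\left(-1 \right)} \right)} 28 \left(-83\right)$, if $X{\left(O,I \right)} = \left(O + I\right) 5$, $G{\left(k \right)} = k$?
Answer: $-852628$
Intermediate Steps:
$X{\left(O,I \right)} = 5 I + 5 O$ ($X{\left(O,I \right)} = \left(I + O\right) 5 = 5 I + 5 O$)
$w{\left(R \right)} = 51 R$ ($w{\left(R \right)} = R + 5 \left(5 R + 5 R\right) = R + 5 \cdot 10 R = R + 50 R = 51 R$)
$-734104 - w{\left(G{\left(-1 \right)} \right)} 28 \left(-83\right) = -734104 - 51 \left(-1\right) 28 \left(-83\right) = -734104 - \left(-51\right) 28 \left(-83\right) = -734104 - \left(-1428\right) \left(-83\right) = -734104 - 118524 = -852628$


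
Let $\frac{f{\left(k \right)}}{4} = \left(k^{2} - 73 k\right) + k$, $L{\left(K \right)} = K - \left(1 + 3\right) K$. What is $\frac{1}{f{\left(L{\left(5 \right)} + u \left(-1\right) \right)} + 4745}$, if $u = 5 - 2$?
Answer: $\frac{1}{11225} \approx 8.9087 \cdot 10^{-5}$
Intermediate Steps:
$u = 3$ ($u = 5 - 2 = 3$)
$L{\left(K \right)} = - 3 K$ ($L{\left(K \right)} = K - 4 K = - 3 K$)
$f{\left(k \right)} = - 288 k + 4 k^{2}$ ($f{\left(k \right)} = 4 \left(\left(k^{2} - 73 k\right) + k\right) = 4 \left(k^{2} - 72 k\right) = - 288 k + 4 k^{2}$)
$\frac{1}{f{\left(L{\left(5 \right)} + u \left(-1\right) \right)} + 4745} = \frac{1}{4 \left(\left(-3\right) 5 + 3 \left(-1\right)\right) \left(-72 + \left(\left(-3\right) 5 + 3 \left(-1\right)\right)\right) + 4745} = \frac{1}{4 \left(-15 - 3\right) \left(-72 - 18\right) + 4745} = \frac{1}{4 \left(-18\right) \left(-72 - 18\right) + 4745} = \frac{1}{4 \left(-18\right) \left(-90\right) + 4745} = \frac{1}{6480 + 4745} = \frac{1}{11225}$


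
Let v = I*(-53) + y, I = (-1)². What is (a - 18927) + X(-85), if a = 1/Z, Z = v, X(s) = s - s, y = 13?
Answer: -757081/40 ≈ -18927.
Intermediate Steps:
I = 1
v = -40 (v = 1*(-53) + 13 = -53 + 13 = -40)
X(s) = 0
Z = -40
a = -1/40 (a = 1/(-40) = -1/40 ≈ -0.025000)
(a - 18927) + X(-85) = (-1/40 - 18927) + 0 = -757081/40 + 0 = -757081/40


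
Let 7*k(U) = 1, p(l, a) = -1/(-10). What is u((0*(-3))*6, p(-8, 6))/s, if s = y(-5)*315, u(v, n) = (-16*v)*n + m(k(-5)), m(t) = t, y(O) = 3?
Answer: 1/6615 ≈ 0.00015117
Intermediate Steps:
p(l, a) = ⅒ (p(l, a) = -1*(-⅒) = ⅒)
k(U) = ⅐ (k(U) = (⅐)*1 = ⅐)
u(v, n) = ⅐ - 16*n*v (u(v, n) = (-16*v)*n + ⅐ = -16*n*v + ⅐ = ⅐ - 16*n*v)
s = 945 (s = 3*315 = 945)
u((0*(-3))*6, p(-8, 6))/s = (⅐ - 16*⅒*(0*(-3))*6)/945 = (⅐ - 16*⅒*0*6)*(1/945) = (⅐ - 16*⅒*0)*(1/945) = (⅐ + 0)*(1/945) = (⅐)*(1/945) = 1/6615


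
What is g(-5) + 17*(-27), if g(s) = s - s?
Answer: -459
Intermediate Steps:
g(s) = 0
g(-5) + 17*(-27) = 0 + 17*(-27) = 0 - 459 = -459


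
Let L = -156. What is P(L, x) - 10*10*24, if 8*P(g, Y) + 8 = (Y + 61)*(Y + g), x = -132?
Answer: 155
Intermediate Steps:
P(g, Y) = -1 + (61 + Y)*(Y + g)/8 (P(g, Y) = -1 + ((Y + 61)*(Y + g))/8 = -1 + ((61 + Y)*(Y + g))/8 = -1 + (61 + Y)*(Y + g)/8)
P(L, x) - 10*10*24 = (-1 + (⅛)*(-132)² + (61/8)*(-132) + (61/8)*(-156) + (⅛)*(-132)*(-156)) - 10*10*24 = (-1 + (⅛)*17424 - 2013/2 - 2379/2 + 2574) - 100*24 = (-1 + 2178 - 2013/2 - 2379/2 + 2574) - 2400 = 2555 - 2400 = 155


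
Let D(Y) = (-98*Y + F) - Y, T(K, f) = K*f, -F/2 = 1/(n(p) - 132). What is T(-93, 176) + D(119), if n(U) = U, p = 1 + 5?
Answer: -1773386/63 ≈ -28149.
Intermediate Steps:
p = 6
F = 1/63 (F = -2/(6 - 132) = -2/(-126) = -2*(-1/126) = 1/63 ≈ 0.015873)
D(Y) = 1/63 - 99*Y (D(Y) = (-98*Y + 1/63) - Y = (1/63 - 98*Y) - Y = 1/63 - 99*Y)
T(-93, 176) + D(119) = -93*176 + (1/63 - 99*119) = -16368 + (1/63 - 11781) = -16368 - 742202/63 = -1773386/63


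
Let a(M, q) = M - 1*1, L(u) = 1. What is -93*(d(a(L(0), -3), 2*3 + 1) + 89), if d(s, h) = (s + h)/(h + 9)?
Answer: -133083/16 ≈ -8317.7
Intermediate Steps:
a(M, q) = -1 + M (a(M, q) = M - 1 = -1 + M)
d(s, h) = (h + s)/(9 + h)
-93*(d(a(L(0), -3), 2*3 + 1) + 89) = -93*(((2*3 + 1) + (-1 + 1))/(9 + (2*3 + 1)) + 89) = -93*(((6 + 1) + 0)/(9 + (6 + 1)) + 89) = -93*((7 + 0)/(9 + 7) + 89) = -93*(7/16 + 89) = -93*1431/16 = -133083/16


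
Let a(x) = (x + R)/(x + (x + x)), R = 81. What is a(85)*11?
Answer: 1826/255 ≈ 7.1608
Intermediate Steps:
a(x) = (81 + x)/(3*x) (a(x) = (x + 81)/(x + (x + x)) = (81 + x)/(x + 2*x) = (81 + x)/((3*x)) = (81 + x)*(1/(3*x)) = (81 + x)/(3*x))
a(85)*11 = ((⅓)*(81 + 85)/85)*11 = ((⅓)*(1/85)*166)*11 = (166/255)*11 = 1826/255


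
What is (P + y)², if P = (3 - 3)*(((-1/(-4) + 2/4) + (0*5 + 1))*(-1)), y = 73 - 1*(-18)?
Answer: 8281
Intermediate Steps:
y = 91 (y = 73 + 18 = 91)
P = 0 (P = 0*(((-1*(-¼) + 2*(¼)) + (0 + 1))*(-1)) = 0*(((¼ + ½) + 1)*(-1)) = 0*((¾ + 1)*(-1)) = 0*((7/4)*(-1)) = 0*(-7/4) = 0)
(P + y)² = (0 + 91)² = 91² = 8281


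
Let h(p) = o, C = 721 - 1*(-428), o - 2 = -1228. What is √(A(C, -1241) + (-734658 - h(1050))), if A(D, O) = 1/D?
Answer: I*√968277658683/1149 ≈ 856.41*I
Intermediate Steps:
o = -1226 (o = 2 - 1228 = -1226)
C = 1149 (C = 721 + 428 = 1149)
h(p) = -1226
√(A(C, -1241) + (-734658 - h(1050))) = √(1/1149 + (-734658 - 1*(-1226))) = √(1/1149 + (-734658 + 1226)) = √(1/1149 - 733432) = √(-842713367/1149) = I*√968277658683/1149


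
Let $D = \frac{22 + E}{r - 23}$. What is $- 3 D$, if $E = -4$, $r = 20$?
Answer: $18$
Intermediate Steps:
$D = -6$ ($D = \frac{22 - 4}{20 - 23} = \frac{1}{-3} \cdot 18 = \left(- \frac{1}{3}\right) 18 = -6$)
$- 3 D = \left(-3\right) \left(-6\right) = 18$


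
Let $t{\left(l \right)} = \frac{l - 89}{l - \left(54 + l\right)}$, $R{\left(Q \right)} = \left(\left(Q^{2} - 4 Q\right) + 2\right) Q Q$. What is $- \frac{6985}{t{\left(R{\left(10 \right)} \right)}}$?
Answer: $\frac{41910}{679} \approx 61.723$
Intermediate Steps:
$R{\left(Q \right)} = Q^{2} \left(2 + Q^{2} - 4 Q\right)$ ($R{\left(Q \right)} = \left(2 + Q^{2} - 4 Q\right) Q Q = Q \left(2 + Q^{2} - 4 Q\right) Q = Q^{2} \left(2 + Q^{2} - 4 Q\right)$)
$t{\left(l \right)} = \frac{89}{54} - \frac{l}{54}$ ($t{\left(l \right)} = \frac{-89 + l}{-54} = \left(-89 + l\right) \left(- \frac{1}{54}\right) = \frac{89}{54} - \frac{l}{54}$)
$- \frac{6985}{t{\left(R{\left(10 \right)} \right)}} = - \frac{6985}{\frac{89}{54} - \frac{10^{2} \left(2 + 10^{2} - 40\right)}{54}} = - \frac{6985}{\frac{89}{54} - \frac{100 \left(2 + 100 - 40\right)}{54}} = - \frac{6985}{\frac{89}{54} - \frac{100 \cdot 62}{54}} = - \frac{6985}{\frac{89}{54} - \frac{3100}{27}} = - \frac{6985}{- \frac{679}{6}} = \left(-6985\right) \left(- \frac{6}{679}\right) = \frac{41910}{679}$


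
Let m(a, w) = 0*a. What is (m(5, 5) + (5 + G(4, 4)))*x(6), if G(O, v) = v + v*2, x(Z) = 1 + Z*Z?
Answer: 629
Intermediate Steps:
x(Z) = 1 + Z²
G(O, v) = 3*v (G(O, v) = v + 2*v = 3*v)
m(a, w) = 0
(m(5, 5) + (5 + G(4, 4)))*x(6) = (0 + (5 + 3*4))*(1 + 6²) = (0 + (5 + 12))*(1 + 36) = (0 + 17)*37 = 17*37 = 629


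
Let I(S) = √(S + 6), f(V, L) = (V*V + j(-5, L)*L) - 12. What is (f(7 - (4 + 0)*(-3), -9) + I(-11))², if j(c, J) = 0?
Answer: (349 + I*√5)² ≈ 1.218e+5 + 1561.0*I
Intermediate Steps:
f(V, L) = -12 + V² (f(V, L) = (V*V + 0*L) - 12 = (V² + 0) - 12 = V² - 12 = -12 + V²)
I(S) = √(6 + S)
(f(7 - (4 + 0)*(-3), -9) + I(-11))² = ((-12 + (7 - (4 + 0)*(-3))²) + √(6 - 11))² = ((-12 + (7 - 4*(-3))²) + √(-5))² = ((-12 + (7 - 1*(-12))²) + I*√5)² = ((-12 + (7 + 12)²) + I*√5)² = ((-12 + 19²) + I*√5)² = ((-12 + 361) + I*√5)² = (349 + I*√5)²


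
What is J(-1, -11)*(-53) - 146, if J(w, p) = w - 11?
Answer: 490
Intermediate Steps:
J(w, p) = -11 + w
J(-1, -11)*(-53) - 146 = (-11 - 1)*(-53) - 146 = -12*(-53) - 146 = 636 - 146 = 490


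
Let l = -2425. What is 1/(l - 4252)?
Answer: -1/6677 ≈ -0.00014977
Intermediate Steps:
1/(l - 4252) = 1/(-2425 - 4252) = 1/(-6677) = -1/6677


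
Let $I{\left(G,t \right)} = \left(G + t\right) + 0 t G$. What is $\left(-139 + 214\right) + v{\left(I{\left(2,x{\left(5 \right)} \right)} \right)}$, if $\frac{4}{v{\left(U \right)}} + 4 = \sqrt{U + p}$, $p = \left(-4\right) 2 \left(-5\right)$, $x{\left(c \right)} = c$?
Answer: $\frac{2341}{31} + \frac{4 \sqrt{47}}{31} \approx 76.401$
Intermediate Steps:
$I{\left(G,t \right)} = G + t$ ($I{\left(G,t \right)} = \left(G + t\right) + 0 G = \left(G + t\right) + 0 = G + t$)
$p = 40$ ($p = \left(-8\right) \left(-5\right) = 40$)
$v{\left(U \right)} = \frac{4}{-4 + \sqrt{40 + U}}$ ($v{\left(U \right)} = \frac{4}{-4 + \sqrt{U + 40}} = \frac{4}{-4 + \sqrt{40 + U}}$)
$\left(-139 + 214\right) + v{\left(I{\left(2,x{\left(5 \right)} \right)} \right)} = \left(-139 + 214\right) + \frac{4}{-4 + \sqrt{40 + \left(2 + 5\right)}} = 75 + \frac{4}{-4 + \sqrt{40 + 7}} = 75 + \frac{4}{-4 + \sqrt{47}}$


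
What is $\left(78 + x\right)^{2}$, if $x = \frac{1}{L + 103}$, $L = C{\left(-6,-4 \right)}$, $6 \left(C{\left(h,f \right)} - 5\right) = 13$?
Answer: $\frac{2658846096}{436921} \approx 6085.4$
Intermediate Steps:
$C{\left(h,f \right)} = \frac{43}{6}$ ($C{\left(h,f \right)} = 5 + \frac{1}{6} \cdot 13 = 5 + \frac{13}{6} = \frac{43}{6}$)
$L = \frac{43}{6} \approx 7.1667$
$x = \frac{6}{661}$ ($x = \frac{1}{\frac{43}{6} + 103} = \frac{1}{\frac{661}{6}} = \frac{6}{661} \approx 0.0090772$)
$\left(78 + x\right)^{2} = \left(78 + \frac{6}{661}\right)^{2} = \left(\frac{51564}{661}\right)^{2} = \frac{2658846096}{436921}$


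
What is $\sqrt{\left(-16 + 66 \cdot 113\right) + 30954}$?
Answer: $2 \sqrt{9599} \approx 195.95$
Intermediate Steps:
$\sqrt{\left(-16 + 66 \cdot 113\right) + 30954} = \sqrt{\left(-16 + 7458\right) + 30954} = \sqrt{7442 + 30954} = \sqrt{38396} = 2 \sqrt{9599}$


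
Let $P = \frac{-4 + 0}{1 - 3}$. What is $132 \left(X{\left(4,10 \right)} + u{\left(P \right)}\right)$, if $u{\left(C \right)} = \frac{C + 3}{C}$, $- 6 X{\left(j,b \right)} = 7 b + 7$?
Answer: $-1364$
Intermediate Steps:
$X{\left(j,b \right)} = - \frac{7}{6} - \frac{7 b}{6}$ ($X{\left(j,b \right)} = - \frac{7 b + 7}{6} = - \frac{7 + 7 b}{6} = - \frac{7}{6} - \frac{7 b}{6}$)
$P = 2$ ($P = - \frac{4}{-2} = \left(-4\right) \left(- \frac{1}{2}\right) = 2$)
$u{\left(C \right)} = \frac{3 + C}{C}$
$132 \left(X{\left(4,10 \right)} + u{\left(P \right)}\right) = 132 \left(\left(- \frac{7}{6} - \frac{35}{3}\right) + \frac{3 + 2}{2}\right) = 132 \left(\left(- \frac{7}{6} - \frac{35}{3}\right) + \frac{1}{2} \cdot 5\right) = 132 \left(- \frac{77}{6} + \frac{5}{2}\right) = 132 \left(- \frac{31}{3}\right) = -1364$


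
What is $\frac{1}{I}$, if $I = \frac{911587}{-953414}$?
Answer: $- \frac{6314}{6037} \approx -1.0459$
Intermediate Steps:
$I = - \frac{6037}{6314}$ ($I = 911587 \left(- \frac{1}{953414}\right) = - \frac{6037}{6314} \approx -0.95613$)
$\frac{1}{I} = \frac{1}{- \frac{6037}{6314}} = - \frac{6314}{6037}$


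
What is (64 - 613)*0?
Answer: 0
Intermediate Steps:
(64 - 613)*0 = -549*0 = 0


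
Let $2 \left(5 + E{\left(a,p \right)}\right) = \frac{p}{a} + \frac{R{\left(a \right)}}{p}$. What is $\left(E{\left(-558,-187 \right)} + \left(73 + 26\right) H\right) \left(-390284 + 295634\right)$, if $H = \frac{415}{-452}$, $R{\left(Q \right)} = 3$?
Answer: $\frac{17807422210625}{1965183} \approx 9.0615 \cdot 10^{6}$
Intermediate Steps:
$H = - \frac{415}{452}$ ($H = 415 \left(- \frac{1}{452}\right) = - \frac{415}{452} \approx -0.91814$)
$E{\left(a,p \right)} = -5 + \frac{3}{2 p} + \frac{p}{2 a}$ ($E{\left(a,p \right)} = -5 + \frac{\frac{p}{a} + \frac{3}{p}}{2} = -5 + \frac{\frac{3}{p} + \frac{p}{a}}{2} = -5 + \left(\frac{3}{2 p} + \frac{p}{2 a}\right) = -5 + \frac{3}{2 p} + \frac{p}{2 a}$)
$\left(E{\left(-558,-187 \right)} + \left(73 + 26\right) H\right) \left(-390284 + 295634\right) = \left(\left(-5 + \frac{3}{2 \left(-187\right)} + \frac{1}{2} \left(-187\right) \frac{1}{-558}\right) + \left(73 + 26\right) \left(- \frac{415}{452}\right)\right) \left(-390284 + 295634\right) = \left(\left(-5 + \frac{3}{2} \left(- \frac{1}{187}\right) + \frac{1}{2} \left(-187\right) \left(- \frac{1}{558}\right)\right) + 99 \left(- \frac{415}{452}\right)\right) \left(-94650\right) = \left(\left(-5 - \frac{3}{374} + \frac{187}{1116}\right) - \frac{41085}{452}\right) \left(-94650\right) = \left(- \frac{1010165}{208692} - \frac{41085}{452}\right) \left(-94650\right) = \left(- \frac{1128838175}{11791098}\right) \left(-94650\right) = \frac{17807422210625}{1965183}$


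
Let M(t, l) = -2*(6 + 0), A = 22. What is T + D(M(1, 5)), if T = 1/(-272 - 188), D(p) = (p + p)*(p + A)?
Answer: -110401/460 ≈ -240.00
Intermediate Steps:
M(t, l) = -12 (M(t, l) = -2*6 = -12)
D(p) = 2*p*(22 + p) (D(p) = (p + p)*(p + 22) = (2*p)*(22 + p) = 2*p*(22 + p))
T = -1/460 (T = 1/(-460) = -1/460 ≈ -0.0021739)
T + D(M(1, 5)) = -1/460 + 2*(-12)*(22 - 12) = -1/460 + 2*(-12)*10 = -1/460 - 240 = -110401/460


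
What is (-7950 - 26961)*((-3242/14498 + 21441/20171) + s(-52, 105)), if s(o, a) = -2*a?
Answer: 1067696482935492/146219579 ≈ 7.3020e+6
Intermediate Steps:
(-7950 - 26961)*((-3242/14498 + 21441/20171) + s(-52, 105)) = (-7950 - 26961)*((-3242/14498 + 21441/20171) - 2*105) = -34911*((-3242*1/14498 + 21441*(1/20171)) - 210) = -34911*((-1621/7249 + 21441/20171) - 210) = -34911*(122728618/146219579 - 210) = -34911*(-30583382972/146219579) = 1067696482935492/146219579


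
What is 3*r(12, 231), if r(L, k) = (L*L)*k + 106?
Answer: 100110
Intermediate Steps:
r(L, k) = 106 + k*L² (r(L, k) = L²*k + 106 = k*L² + 106 = 106 + k*L²)
3*r(12, 231) = 3*(106 + 231*12²) = 3*(106 + 231*144) = 3*(106 + 33264) = 3*33370 = 100110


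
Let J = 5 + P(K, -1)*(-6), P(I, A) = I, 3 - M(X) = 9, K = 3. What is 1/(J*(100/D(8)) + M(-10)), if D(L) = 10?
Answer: -1/136 ≈ -0.0073529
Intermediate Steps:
M(X) = -6 (M(X) = 3 - 1*9 = 3 - 9 = -6)
J = -13 (J = 5 + 3*(-6) = 5 - 18 = -13)
1/(J*(100/D(8)) + M(-10)) = 1/(-1300/10 - 6) = 1/(-13*10 - 6) = 1/(-130 - 6) = 1/(-136) = -1/136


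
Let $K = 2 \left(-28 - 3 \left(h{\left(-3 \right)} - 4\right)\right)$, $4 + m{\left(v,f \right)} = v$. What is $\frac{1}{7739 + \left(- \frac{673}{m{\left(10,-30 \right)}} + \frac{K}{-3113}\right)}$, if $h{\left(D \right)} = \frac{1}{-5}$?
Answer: $\frac{8490}{64751899} \approx 0.00013112$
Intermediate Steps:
$m{\left(v,f \right)} = -4 + v$
$h{\left(D \right)} = - \frac{1}{5}$
$K = - \frac{154}{5}$ ($K = 2 \left(-28 - 3 \left(- \frac{1}{5} - 4\right)\right) = 2 \left(-28 - - \frac{63}{5}\right) = 2 \left(-28 + \frac{63}{5}\right) = 2 \left(- \frac{77}{5}\right) = - \frac{154}{5} \approx -30.8$)
$\frac{1}{7739 + \left(- \frac{673}{m{\left(10,-30 \right)}} + \frac{K}{-3113}\right)} = \frac{1}{7739 - \left(- \frac{14}{1415} + \frac{673}{-4 + 10}\right)} = \frac{1}{7739 - \left(- \frac{14}{1415} + \frac{673}{6}\right)} = \frac{1}{7739 + \left(\left(-673\right) \frac{1}{6} + \frac{14}{1415}\right)} = \frac{1}{7739 + \left(- \frac{673}{6} + \frac{14}{1415}\right)} = \frac{1}{7739 - \frac{952211}{8490}} = \frac{1}{\frac{64751899}{8490}} = \frac{8490}{64751899}$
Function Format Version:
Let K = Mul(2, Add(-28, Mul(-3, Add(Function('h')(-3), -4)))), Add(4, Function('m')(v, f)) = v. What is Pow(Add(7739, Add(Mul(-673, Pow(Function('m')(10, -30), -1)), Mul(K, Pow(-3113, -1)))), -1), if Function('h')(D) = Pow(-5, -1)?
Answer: Rational(8490, 64751899) ≈ 0.00013112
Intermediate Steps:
Function('m')(v, f) = Add(-4, v)
Function('h')(D) = Rational(-1, 5)
K = Rational(-154, 5) (K = Mul(2, Add(-28, Mul(-3, Add(Rational(-1, 5), -4)))) = Mul(2, Add(-28, Mul(-3, Rational(-21, 5)))) = Mul(2, Add(-28, Rational(63, 5))) = Mul(2, Rational(-77, 5)) = Rational(-154, 5) ≈ -30.800)
Pow(Add(7739, Add(Mul(-673, Pow(Function('m')(10, -30), -1)), Mul(K, Pow(-3113, -1)))), -1) = Pow(Add(7739, Add(Mul(-673, Pow(Add(-4, 10), -1)), Mul(Rational(-154, 5), Pow(-3113, -1)))), -1) = Pow(Add(7739, Add(Mul(-673, Pow(6, -1)), Mul(Rational(-154, 5), Rational(-1, 3113)))), -1) = Pow(Add(7739, Add(Mul(-673, Rational(1, 6)), Rational(14, 1415))), -1) = Pow(Add(7739, Add(Rational(-673, 6), Rational(14, 1415))), -1) = Pow(Add(7739, Rational(-952211, 8490)), -1) = Pow(Rational(64751899, 8490), -1) = Rational(8490, 64751899)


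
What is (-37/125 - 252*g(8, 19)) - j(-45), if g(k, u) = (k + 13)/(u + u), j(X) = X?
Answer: -224578/2375 ≈ -94.559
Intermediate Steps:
g(k, u) = (13 + k)/(2*u) (g(k, u) = (13 + k)/((2*u)) = (13 + k)*(1/(2*u)) = (13 + k)/(2*u))
(-37/125 - 252*g(8, 19)) - j(-45) = (-37/125 - 126*(13 + 8)/19) - 1*(-45) = (-37*1/125 - 126*21/19) + 45 = (-37/125 - 252*21/38) + 45 = (-37/125 - 2646/19) + 45 = -331453/2375 + 45 = -224578/2375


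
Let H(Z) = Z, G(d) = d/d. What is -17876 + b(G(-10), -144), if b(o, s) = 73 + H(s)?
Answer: -17947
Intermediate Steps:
G(d) = 1
b(o, s) = 73 + s
-17876 + b(G(-10), -144) = -17876 + (73 - 144) = -17876 - 71 = -17947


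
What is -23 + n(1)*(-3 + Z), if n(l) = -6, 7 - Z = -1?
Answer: -53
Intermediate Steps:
Z = 8 (Z = 7 - 1*(-1) = 7 + 1 = 8)
-23 + n(1)*(-3 + Z) = -23 - 6*(-3 + 8) = -23 - 6*5 = -23 - 30 = -53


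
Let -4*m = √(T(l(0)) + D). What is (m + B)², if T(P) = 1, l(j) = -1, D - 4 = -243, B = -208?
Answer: (832 + I*√238)²/16 ≈ 43249.0 + 1604.4*I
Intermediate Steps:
D = -239 (D = 4 - 243 = -239)
m = -I*√238/4 (m = -√(1 - 239)/4 = -I*√238/4 ≈ -3.8568*I)
(m + B)² = (-I*√238/4 - 208)² = (-208 - I*√238/4)²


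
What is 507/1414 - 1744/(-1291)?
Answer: 3120553/1825474 ≈ 1.7094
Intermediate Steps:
507/1414 - 1744/(-1291) = 507*(1/1414) - 1744*(-1/1291) = 507/1414 + 1744/1291 = 3120553/1825474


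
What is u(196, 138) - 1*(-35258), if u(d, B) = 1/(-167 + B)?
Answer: 1022481/29 ≈ 35258.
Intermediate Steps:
u(196, 138) - 1*(-35258) = 1/(-167 + 138) - 1*(-35258) = 1/(-29) + 35258 = -1/29 + 35258 = 1022481/29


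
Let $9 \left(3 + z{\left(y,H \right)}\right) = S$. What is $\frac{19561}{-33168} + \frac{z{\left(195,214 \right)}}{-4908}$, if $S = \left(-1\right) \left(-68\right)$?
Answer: $- \frac{72117365}{122091408} \approx -0.59068$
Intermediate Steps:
$S = 68$
$z{\left(y,H \right)} = \frac{41}{9}$ ($z{\left(y,H \right)} = -3 + \frac{1}{9} \cdot 68 = -3 + \frac{68}{9} = \frac{41}{9}$)
$\frac{19561}{-33168} + \frac{z{\left(195,214 \right)}}{-4908} = \frac{19561}{-33168} + \frac{41}{9 \left(-4908\right)} = 19561 \left(- \frac{1}{33168}\right) + \frac{41}{9} \left(- \frac{1}{4908}\right) = - \frac{19561}{33168} - \frac{41}{44172} = - \frac{72117365}{122091408}$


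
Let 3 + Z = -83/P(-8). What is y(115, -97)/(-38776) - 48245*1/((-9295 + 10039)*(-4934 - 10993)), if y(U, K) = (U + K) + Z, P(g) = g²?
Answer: 13666962913/3675868015104 ≈ 0.0037180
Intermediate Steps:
Z = -275/64 (Z = -3 - 83/((-8)²) = -3 - 83/64 = -275/64 ≈ -4.2969)
y(U, K) = -275/64 + K + U (y(U, K) = (U + K) - 275/64 = (K + U) - 275/64 = -275/64 + K + U)
y(115, -97)/(-38776) - 48245*1/((-9295 + 10039)*(-4934 - 10993)) = (-275/64 - 97 + 115)/(-38776) - 48245*1/((-9295 + 10039)*(-4934 - 10993)) = (877/64)*(-1/38776) - 48245/(744*(-15927)) = -877/2481664 - 48245/(-11849688) = -877/2481664 - 48245*(-1/11849688) = -877/2481664 + 48245/11849688 = 13666962913/3675868015104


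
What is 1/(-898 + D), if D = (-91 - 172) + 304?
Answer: -1/857 ≈ -0.0011669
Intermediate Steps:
D = 41 (D = -263 + 304 = 41)
1/(-898 + D) = 1/(-898 + 41) = 1/(-857) = -1/857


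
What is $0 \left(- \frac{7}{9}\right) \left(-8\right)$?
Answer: $0$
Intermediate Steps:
$0 \left(- \frac{7}{9}\right) \left(-8\right) = 0 \left(-8\right) = 0$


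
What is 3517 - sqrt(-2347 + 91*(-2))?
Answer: 3517 - 3*I*sqrt(281) ≈ 3517.0 - 50.289*I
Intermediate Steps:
3517 - sqrt(-2347 + 91*(-2)) = 3517 - sqrt(-2347 - 182) = 3517 - sqrt(-2529) = 3517 - 3*I*sqrt(281)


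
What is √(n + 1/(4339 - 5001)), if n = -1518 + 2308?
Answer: √346212098/662 ≈ 28.107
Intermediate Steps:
n = 790
√(n + 1/(4339 - 5001)) = √(790 + 1/(4339 - 5001)) = √(790 + 1/(-662)) = √(790 - 1/662) = √(522979/662) = √346212098/662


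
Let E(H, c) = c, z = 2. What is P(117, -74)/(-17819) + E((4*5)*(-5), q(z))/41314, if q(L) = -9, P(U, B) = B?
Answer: 2896865/736174166 ≈ 0.0039350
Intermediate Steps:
P(117, -74)/(-17819) + E((4*5)*(-5), q(z))/41314 = -74/(-17819) - 9/41314 = -74*(-1/17819) - 9*1/41314 = 74/17819 - 9/41314 = 2896865/736174166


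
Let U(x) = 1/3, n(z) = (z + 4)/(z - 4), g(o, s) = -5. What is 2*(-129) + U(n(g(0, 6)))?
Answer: -773/3 ≈ -257.67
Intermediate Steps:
n(z) = (4 + z)/(-4 + z)
U(x) = ⅓
2*(-129) + U(n(g(0, 6))) = 2*(-129) + ⅓ = -258 + ⅓ = -773/3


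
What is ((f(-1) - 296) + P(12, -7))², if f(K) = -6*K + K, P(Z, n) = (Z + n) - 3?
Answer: 83521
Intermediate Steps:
P(Z, n) = -3 + Z + n
f(K) = -5*K
((f(-1) - 296) + P(12, -7))² = ((-5*(-1) - 296) + (-3 + 12 - 7))² = ((5 - 296) + 2)² = (-291 + 2)² = (-289)² = 83521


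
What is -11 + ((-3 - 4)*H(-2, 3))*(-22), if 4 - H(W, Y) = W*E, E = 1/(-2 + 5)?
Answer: 2123/3 ≈ 707.67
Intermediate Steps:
E = ⅓ (E = 1/3 = ⅓ ≈ 0.33333)
H(W, Y) = 4 - W/3
-11 + ((-3 - 4)*H(-2, 3))*(-22) = -11 + ((-3 - 4)*(4 - ⅓*(-2)))*(-22) = -11 - 7*(4 + ⅔)*(-22) = -11 - 7*14/3*(-22) = -11 - 98/3*(-22) = -11 + 2156/3 = 2123/3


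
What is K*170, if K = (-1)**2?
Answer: 170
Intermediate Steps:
K = 1
K*170 = 1*170 = 170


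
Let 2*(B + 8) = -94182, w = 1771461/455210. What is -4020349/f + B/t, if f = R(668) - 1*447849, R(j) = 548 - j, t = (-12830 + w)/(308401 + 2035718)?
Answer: 22513942340679623491501/2615499636113991 ≈ 8.6079e+6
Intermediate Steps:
w = 1771461/455210 (w = 1771461*(1/455210) = 1771461/455210 ≈ 3.8915)
t = -5838572839/1067066409990 (t = (-12830 + 1771461/455210)/(308401 + 2035718) = -5838572839/455210/2344119 = -5838572839/455210*1/2344119 = -5838572839/1067066409990 ≈ -0.0054716)
B = -47099 (B = -8 + (½)*(-94182) = -8 - 47091 = -47099)
f = -447969 (f = (548 - 1*668) - 1*447849 = (548 - 668) - 447849 = -120 - 447849 = -447969)
-4020349/f + B/t = -4020349/(-447969) - 47099/(-5838572839/1067066409990) = -4020349*(-1/447969) - 47099*(-1067066409990/5838572839) = 4020349/447969 + 50257760844119010/5838572839 = 22513942340679623491501/2615499636113991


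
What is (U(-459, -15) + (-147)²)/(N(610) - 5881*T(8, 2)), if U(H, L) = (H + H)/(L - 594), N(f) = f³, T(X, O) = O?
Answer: 4386933/46074755314 ≈ 9.5213e-5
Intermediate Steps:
U(H, L) = 2*H/(-594 + L) (U(H, L) = (2*H)/(-594 + L) = 2*H/(-594 + L))
(U(-459, -15) + (-147)²)/(N(610) - 5881*T(8, 2)) = (2*(-459)/(-594 - 15) + (-147)²)/(610³ - 5881*2) = (2*(-459)/(-609) + 21609)/(226981000 - 11762) = (2*(-459)*(-1/609) + 21609)/226969238 = (306/203 + 21609)*(1/226969238) = (4386933/203)*(1/226969238) = 4386933/46074755314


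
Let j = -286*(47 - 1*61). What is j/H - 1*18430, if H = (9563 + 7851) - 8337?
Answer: -167285106/9077 ≈ -18430.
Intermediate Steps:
H = 9077 (H = 17414 - 8337 = 9077)
j = 4004 (j = -286*(47 - 61) = -286*(-14) = 4004)
j/H - 1*18430 = 4004/9077 - 1*18430 = 4004*(1/9077) - 18430 = 4004/9077 - 18430 = -167285106/9077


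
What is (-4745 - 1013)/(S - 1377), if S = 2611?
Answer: -2879/617 ≈ -4.6661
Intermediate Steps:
(-4745 - 1013)/(S - 1377) = (-4745 - 1013)/(2611 - 1377) = -5758/1234 = -5758*1/1234 = -2879/617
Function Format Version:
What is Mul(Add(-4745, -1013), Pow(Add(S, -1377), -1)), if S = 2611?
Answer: Rational(-2879, 617) ≈ -4.6661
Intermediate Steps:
Mul(Add(-4745, -1013), Pow(Add(S, -1377), -1)) = Mul(Add(-4745, -1013), Pow(Add(2611, -1377), -1)) = Mul(-5758, Pow(1234, -1)) = Mul(-5758, Rational(1, 1234)) = Rational(-2879, 617)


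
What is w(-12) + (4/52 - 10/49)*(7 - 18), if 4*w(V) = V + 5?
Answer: -895/2548 ≈ -0.35126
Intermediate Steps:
w(V) = 5/4 + V/4 (w(V) = (V + 5)/4 = (5 + V)/4 = 5/4 + V/4)
w(-12) + (4/52 - 10/49)*(7 - 18) = (5/4 + (¼)*(-12)) + (4/52 - 10/49)*(7 - 18) = (5/4 - 3) + (4*(1/52) - 10*1/49)*(-11) = -7/4 + (1/13 - 10/49)*(-11) = -7/4 - 81/637*(-11) = -7/4 + 891/637 = -895/2548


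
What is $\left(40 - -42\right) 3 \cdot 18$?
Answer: $4428$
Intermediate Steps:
$\left(40 - -42\right) 3 \cdot 18 = \left(40 + \left(-3 + 45\right)\right) 54 = \left(40 + 42\right) 54 = 82 \cdot 54 = 4428$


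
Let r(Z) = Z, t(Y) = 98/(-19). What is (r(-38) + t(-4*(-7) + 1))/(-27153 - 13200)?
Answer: 820/766707 ≈ 0.0010695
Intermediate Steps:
t(Y) = -98/19 (t(Y) = 98*(-1/19) = -98/19)
(r(-38) + t(-4*(-7) + 1))/(-27153 - 13200) = (-38 - 98/19)/(-27153 - 13200) = -820/19/(-40353) = -820/19*(-1/40353) = 820/766707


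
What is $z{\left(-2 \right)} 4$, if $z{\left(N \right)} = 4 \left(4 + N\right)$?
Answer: $32$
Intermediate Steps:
$z{\left(N \right)} = 16 + 4 N$
$z{\left(-2 \right)} 4 = \left(16 + 4 \left(-2\right)\right) 4 = \left(16 - 8\right) 4 = 8 \cdot 4 = 32$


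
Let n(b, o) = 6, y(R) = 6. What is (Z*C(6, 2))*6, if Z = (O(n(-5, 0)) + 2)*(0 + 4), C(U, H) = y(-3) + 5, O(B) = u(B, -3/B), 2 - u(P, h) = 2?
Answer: 528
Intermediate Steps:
u(P, h) = 0 (u(P, h) = 2 - 1*2 = 2 - 2 = 0)
O(B) = 0
C(U, H) = 11 (C(U, H) = 6 + 5 = 11)
Z = 8 (Z = (0 + 2)*(0 + 4) = 2*4 = 8)
(Z*C(6, 2))*6 = (8*11)*6 = 88*6 = 528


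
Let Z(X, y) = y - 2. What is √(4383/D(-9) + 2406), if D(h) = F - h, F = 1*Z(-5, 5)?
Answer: √11085/2 ≈ 52.643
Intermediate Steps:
Z(X, y) = -2 + y
F = 3 (F = 1*(-2 + 5) = 1*3 = 3)
D(h) = 3 - h
√(4383/D(-9) + 2406) = √(4383/(3 - 1*(-9)) + 2406) = √(4383/(3 + 9) + 2406) = √(4383/12 + 2406) = √(4383*(1/12) + 2406) = √(1461/4 + 2406) = √(11085/4) = √11085/2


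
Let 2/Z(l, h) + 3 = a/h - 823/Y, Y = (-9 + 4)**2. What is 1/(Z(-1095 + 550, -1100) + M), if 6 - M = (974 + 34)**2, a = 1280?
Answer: -5099/5180880017 ≈ -9.8420e-7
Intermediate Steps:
Y = 25 (Y = (-5)**2 = 25)
Z(l, h) = 2/(-898/25 + 1280/h) (Z(l, h) = 2/(-3 + (1280/h - 823/25)) = 2/(-3 + (-823/25 + 1280/h)) = 2/(-898/25 + 1280/h))
M = -1016058 (M = 6 - (974 + 34)**2 = 6 - 1*1008**2 = 6 - 1*1016064 = 6 - 1016064 = -1016058)
1/(Z(-1095 + 550, -1100) + M) = 1/(-25*(-1100)/(-16000 + 449*(-1100)) - 1016058) = 1/(-25*(-1100)/(-16000 - 493900) - 1016058) = 1/(-25*(-1100)/(-509900) - 1016058) = 1/(-25*(-1100)*(-1/509900) - 1016058) = 1/(-275/5099 - 1016058) = 1/(-5180880017/5099) = -5099/5180880017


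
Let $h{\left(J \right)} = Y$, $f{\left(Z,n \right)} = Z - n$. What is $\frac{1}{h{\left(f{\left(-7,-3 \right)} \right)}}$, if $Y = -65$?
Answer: $- \frac{1}{65} \approx -0.015385$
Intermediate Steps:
$h{\left(J \right)} = -65$
$\frac{1}{h{\left(f{\left(-7,-3 \right)} \right)}} = \frac{1}{-65} = - \frac{1}{65}$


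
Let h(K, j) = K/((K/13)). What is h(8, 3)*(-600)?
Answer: -7800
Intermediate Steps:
h(K, j) = 13 (h(K, j) = K/((K*(1/13))) = K/((K/13)) = K*(13/K) = 13)
h(8, 3)*(-600) = 13*(-600) = -7800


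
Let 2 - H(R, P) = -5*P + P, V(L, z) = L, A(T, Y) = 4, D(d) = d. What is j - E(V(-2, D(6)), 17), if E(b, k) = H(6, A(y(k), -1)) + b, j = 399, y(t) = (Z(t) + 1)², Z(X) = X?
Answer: 383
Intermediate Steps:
y(t) = (1 + t)² (y(t) = (t + 1)² = (1 + t)²)
H(R, P) = 2 + 4*P (H(R, P) = 2 - (-5*P + P) = 2 - (-4)*P = 2 + 4*P)
E(b, k) = 18 + b (E(b, k) = (2 + 4*4) + b = (2 + 16) + b = 18 + b)
j - E(V(-2, D(6)), 17) = 399 - (18 - 2) = 399 - 1*16 = 399 - 16 = 383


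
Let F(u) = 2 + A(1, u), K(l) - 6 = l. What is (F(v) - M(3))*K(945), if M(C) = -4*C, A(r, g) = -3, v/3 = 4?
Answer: 10461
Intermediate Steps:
v = 12 (v = 3*4 = 12)
K(l) = 6 + l
F(u) = -1 (F(u) = 2 - 3 = -1)
(F(v) - M(3))*K(945) = (-1 - (-4)*3)*(6 + 945) = (-1 - 1*(-12))*951 = (-1 + 12)*951 = 11*951 = 10461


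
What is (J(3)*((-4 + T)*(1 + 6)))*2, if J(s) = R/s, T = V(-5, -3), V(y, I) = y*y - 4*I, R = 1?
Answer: 154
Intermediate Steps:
V(y, I) = y**2 - 4*I
T = 37 (T = (-5)**2 - 4*(-3) = 25 + 12 = 37)
J(s) = 1/s
(J(3)*((-4 + T)*(1 + 6)))*2 = (((-4 + 37)*(1 + 6))/3)*2 = ((33*7)/3)*2 = ((1/3)*231)*2 = 77*2 = 154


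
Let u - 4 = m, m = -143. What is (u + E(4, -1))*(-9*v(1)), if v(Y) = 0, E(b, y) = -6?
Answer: 0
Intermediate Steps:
u = -139 (u = 4 - 143 = -139)
(u + E(4, -1))*(-9*v(1)) = (-139 - 6)*(-9*0) = -145*0 = 0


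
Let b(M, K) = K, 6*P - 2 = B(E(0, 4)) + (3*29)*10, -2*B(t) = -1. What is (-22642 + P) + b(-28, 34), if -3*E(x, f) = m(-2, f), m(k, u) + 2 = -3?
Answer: -269551/12 ≈ -22463.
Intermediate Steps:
m(k, u) = -5 (m(k, u) = -2 - 3 = -5)
E(x, f) = 5/3 (E(x, f) = -1/3*(-5) = 5/3)
B(t) = 1/2 (B(t) = -1/2*(-1) = 1/2)
P = 1745/12 (P = 1/3 + (1/2 + (3*29)*10)/6 = 1/3 + (1/2 + 87*10)/6 = 1/3 + (1/2 + 870)/6 = 1/3 + (1/6)*(1741/2) = 1/3 + 1741/12 = 1745/12 ≈ 145.42)
(-22642 + P) + b(-28, 34) = (-22642 + 1745/12) + 34 = -269959/12 + 34 = -269551/12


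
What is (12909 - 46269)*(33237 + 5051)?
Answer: -1277287680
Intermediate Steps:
(12909 - 46269)*(33237 + 5051) = -33360*38288 = -1277287680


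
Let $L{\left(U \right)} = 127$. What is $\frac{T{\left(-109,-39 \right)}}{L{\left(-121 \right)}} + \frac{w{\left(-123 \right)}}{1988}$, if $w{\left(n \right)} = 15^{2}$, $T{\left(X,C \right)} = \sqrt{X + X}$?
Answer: $\frac{225}{1988} + \frac{i \sqrt{218}}{127} \approx 0.11318 + 0.11626 i$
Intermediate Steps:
$T{\left(X,C \right)} = \sqrt{2} \sqrt{X}$ ($T{\left(X,C \right)} = \sqrt{2 X} = \sqrt{2} \sqrt{X}$)
$w{\left(n \right)} = 225$
$\frac{T{\left(-109,-39 \right)}}{L{\left(-121 \right)}} + \frac{w{\left(-123 \right)}}{1988} = \frac{\sqrt{2} \sqrt{-109}}{127} + \frac{225}{1988} = \sqrt{2} i \sqrt{109} \cdot \frac{1}{127} + 225 \cdot \frac{1}{1988} = i \sqrt{218} \cdot \frac{1}{127} + \frac{225}{1988} = \frac{i \sqrt{218}}{127} + \frac{225}{1988} = \frac{225}{1988} + \frac{i \sqrt{218}}{127}$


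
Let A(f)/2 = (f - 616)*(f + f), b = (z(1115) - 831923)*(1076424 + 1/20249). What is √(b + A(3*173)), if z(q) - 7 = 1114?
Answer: 19*I*√1015736273995605438/20249 ≈ 9.4567e+5*I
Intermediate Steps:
z(q) = 1121 (z(q) = 7 + 1114 = 1121)
b = -18108583749590754/20249 (b = (1121 - 831923)*(1076424 + 1/20249) = -830802*(1076424 + 1/20249) = -830802*21796509577/20249 = -18108583749590754/20249 ≈ -8.9429e+11)
A(f) = 4*f*(-616 + f) (A(f) = 2*((f - 616)*(f + f)) = 2*((-616 + f)*(2*f)) = 2*(2*f*(-616 + f)) = 4*f*(-616 + f))
√(b + A(3*173)) = √(-18108583749590754/20249 + 4*(3*173)*(-616 + 3*173)) = √(-18108583749590754/20249 + 4*519*(-616 + 519)) = √(-18108583749590754/20249 + 4*519*(-97)) = √(-18108583749590754/20249 - 201372) = √(-18108587827172382/20249) = 19*I*√1015736273995605438/20249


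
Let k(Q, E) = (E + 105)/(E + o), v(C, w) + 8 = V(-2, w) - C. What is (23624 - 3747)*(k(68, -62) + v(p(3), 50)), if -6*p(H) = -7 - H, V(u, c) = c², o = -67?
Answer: 49493730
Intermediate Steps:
p(H) = 7/6 + H/6 (p(H) = -(-7 - H)/6 = 7/6 + H/6)
v(C, w) = -8 + w² - C (v(C, w) = -8 + (w² - C) = -8 + w² - C)
k(Q, E) = (105 + E)/(-67 + E) (k(Q, E) = (E + 105)/(E - 67) = (105 + E)/(-67 + E))
(23624 - 3747)*(k(68, -62) + v(p(3), 50)) = (23624 - 3747)*((105 - 62)/(-67 - 62) + (-8 + 50² - (7/6 + (⅙)*3))) = 19877*(43/(-129) + (-8 + 2500 - (7/6 + ½))) = 19877*(-1/129*43 + (-8 + 2500 - 1*5/3)) = 19877*(-⅓ + (-8 + 2500 - 5/3)) = 19877*(-⅓ + 7471/3) = 19877*2490 = 49493730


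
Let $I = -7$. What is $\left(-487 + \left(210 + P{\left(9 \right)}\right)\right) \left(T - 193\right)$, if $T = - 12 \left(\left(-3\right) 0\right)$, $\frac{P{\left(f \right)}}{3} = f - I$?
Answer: $44197$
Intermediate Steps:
$P{\left(f \right)} = 21 + 3 f$ ($P{\left(f \right)} = 3 \left(f - -7\right) = 3 \left(f + 7\right) = 3 \left(7 + f\right) = 21 + 3 f$)
$T = 0$ ($T = \left(-12\right) 0 = 0$)
$\left(-487 + \left(210 + P{\left(9 \right)}\right)\right) \left(T - 193\right) = \left(-487 + \left(210 + \left(21 + 3 \cdot 9\right)\right)\right) \left(0 - 193\right) = \left(-487 + \left(210 + \left(21 + 27\right)\right)\right) \left(-193\right) = \left(-487 + \left(210 + 48\right)\right) \left(-193\right) = \left(-487 + 258\right) \left(-193\right) = \left(-229\right) \left(-193\right) = 44197$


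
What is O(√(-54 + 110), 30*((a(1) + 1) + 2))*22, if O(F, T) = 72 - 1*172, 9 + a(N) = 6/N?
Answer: -2200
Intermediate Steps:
a(N) = -9 + 6/N
O(F, T) = -100 (O(F, T) = 72 - 172 = -100)
O(√(-54 + 110), 30*((a(1) + 1) + 2))*22 = -100*22 = -2200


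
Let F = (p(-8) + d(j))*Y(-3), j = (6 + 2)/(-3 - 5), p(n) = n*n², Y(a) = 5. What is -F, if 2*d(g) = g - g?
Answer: 2560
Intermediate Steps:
p(n) = n³
j = -1 (j = 8/(-8) = 8*(-⅛) = -1)
d(g) = 0 (d(g) = (g - g)/2 = (½)*0 = 0)
F = -2560 (F = ((-8)³ + 0)*5 = (-512 + 0)*5 = -512*5 = -2560)
-F = -1*(-2560) = 2560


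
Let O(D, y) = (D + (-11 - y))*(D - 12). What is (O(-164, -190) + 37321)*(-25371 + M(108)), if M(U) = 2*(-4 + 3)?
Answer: -879961013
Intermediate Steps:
M(U) = -2 (M(U) = 2*(-1) = -2)
O(D, y) = (-12 + D)*(-11 + D - y) (O(D, y) = (-11 + D - y)*(-12 + D) = (-12 + D)*(-11 + D - y))
(O(-164, -190) + 37321)*(-25371 + M(108)) = ((132 + (-164)² - 23*(-164) + 12*(-190) - 1*(-164)*(-190)) + 37321)*(-25371 - 2) = ((132 + 26896 + 3772 - 2280 - 31160) + 37321)*(-25373) = (-2640 + 37321)*(-25373) = 34681*(-25373) = -879961013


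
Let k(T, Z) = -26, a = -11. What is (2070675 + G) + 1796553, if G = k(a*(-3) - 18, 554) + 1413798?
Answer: 5281000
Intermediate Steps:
G = 1413772 (G = -26 + 1413798 = 1413772)
(2070675 + G) + 1796553 = (2070675 + 1413772) + 1796553 = 3484447 + 1796553 = 5281000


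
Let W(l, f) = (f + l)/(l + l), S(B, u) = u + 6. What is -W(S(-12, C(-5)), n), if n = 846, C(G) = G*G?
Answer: -877/62 ≈ -14.145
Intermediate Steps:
C(G) = G²
S(B, u) = 6 + u
W(l, f) = (f + l)/(2*l) (W(l, f) = (f + l)/((2*l)) = (f + l)*(1/(2*l)) = (f + l)/(2*l))
-W(S(-12, C(-5)), n) = -(846 + (6 + (-5)²))/(2*(6 + (-5)²)) = -(846 + (6 + 25))/(2*(6 + 25)) = -(846 + 31)/(2*31) = -877/(2*31) = -1*877/62 = -877/62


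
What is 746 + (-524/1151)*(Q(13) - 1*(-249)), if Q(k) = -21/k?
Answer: 9477214/14963 ≈ 633.38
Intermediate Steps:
746 + (-524/1151)*(Q(13) - 1*(-249)) = 746 + (-524/1151)*(-21/13 - 1*(-249)) = 746 + (-524*1/1151)*(-21*1/13 + 249) = 746 - 524*(-21/13 + 249)/1151 = 746 - 524/1151*3216/13 = 746 - 1685184/14963 = 9477214/14963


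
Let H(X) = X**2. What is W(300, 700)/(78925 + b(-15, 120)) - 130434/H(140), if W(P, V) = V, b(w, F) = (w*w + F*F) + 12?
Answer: -435355211/65493400 ≈ -6.6473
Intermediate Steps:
b(w, F) = 12 + F**2 + w**2 (b(w, F) = (w**2 + F**2) + 12 = (F**2 + w**2) + 12 = 12 + F**2 + w**2)
W(300, 700)/(78925 + b(-15, 120)) - 130434/H(140) = 700/(78925 + (12 + 120**2 + (-15)**2)) - 130434/(140**2) = 700/(78925 + (12 + 14400 + 225)) - 130434/19600 = 700/(78925 + 14637) - 130434*1/19600 = 700/93562 - 65217/9800 = 700*(1/93562) - 65217/9800 = 50/6683 - 65217/9800 = -435355211/65493400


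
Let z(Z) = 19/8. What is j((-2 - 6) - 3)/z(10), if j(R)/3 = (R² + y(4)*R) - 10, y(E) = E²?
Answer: -1560/19 ≈ -82.105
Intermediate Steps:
j(R) = -30 + 3*R² + 48*R (j(R) = 3*((R² + 4²*R) - 10) = 3*((R² + 16*R) - 10) = 3*(-10 + R² + 16*R) = -30 + 3*R² + 48*R)
z(Z) = 19/8 (z(Z) = 19*(⅛) = 19/8)
j((-2 - 6) - 3)/z(10) = (-30 + 3*((-2 - 6) - 3)² + 48*((-2 - 6) - 3))/(19/8) = (-30 + 3*(-8 - 3)² + 48*(-8 - 3))*(8/19) = (-30 + 3*(-11)² + 48*(-11))*(8/19) = (-30 + 3*121 - 528)*(8/19) = (-30 + 363 - 528)*(8/19) = -195*8/19 = -1560/19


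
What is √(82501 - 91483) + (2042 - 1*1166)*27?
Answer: 23652 + 3*I*√998 ≈ 23652.0 + 94.773*I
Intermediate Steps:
√(82501 - 91483) + (2042 - 1*1166)*27 = √(-8982) + (2042 - 1166)*27 = 3*I*√998 + 876*27 = 3*I*√998 + 23652 = 23652 + 3*I*√998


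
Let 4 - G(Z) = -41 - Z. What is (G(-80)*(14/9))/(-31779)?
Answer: 490/286011 ≈ 0.0017132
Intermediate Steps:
G(Z) = 45 + Z (G(Z) = 4 - (-41 - Z) = 4 + (41 + Z) = 45 + Z)
(G(-80)*(14/9))/(-31779) = ((45 - 80)*(14/9))/(-31779) = -490/9*(-1/31779) = 490/286011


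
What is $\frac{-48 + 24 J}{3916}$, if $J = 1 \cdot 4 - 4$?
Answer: $- \frac{12}{979} \approx -0.012257$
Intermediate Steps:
$J = 0$ ($J = 4 - 4 = 0$)
$\frac{-48 + 24 J}{3916} = \frac{-48 + 24 \cdot 0}{3916} = \left(-48 + 0\right) \frac{1}{3916} = \left(-48\right) \frac{1}{3916} = - \frac{12}{979}$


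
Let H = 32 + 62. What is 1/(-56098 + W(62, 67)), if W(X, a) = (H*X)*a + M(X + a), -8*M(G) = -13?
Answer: 8/2675037 ≈ 2.9906e-6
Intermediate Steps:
M(G) = 13/8 (M(G) = -⅛*(-13) = 13/8)
H = 94
W(X, a) = 13/8 + 94*X*a (W(X, a) = (94*X)*a + 13/8 = 94*X*a + 13/8 = 13/8 + 94*X*a)
1/(-56098 + W(62, 67)) = 1/(-56098 + (13/8 + 94*62*67)) = 1/(-56098 + (13/8 + 390476)) = 1/(-56098 + 3123821/8) = 1/(2675037/8) = 8/2675037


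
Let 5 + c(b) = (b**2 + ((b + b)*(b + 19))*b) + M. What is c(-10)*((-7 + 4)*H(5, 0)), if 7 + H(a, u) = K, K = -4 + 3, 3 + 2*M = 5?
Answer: 45504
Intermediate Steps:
M = 1 (M = -3/2 + (1/2)*5 = -3/2 + 5/2 = 1)
K = -1
H(a, u) = -8 (H(a, u) = -7 - 1 = -8)
c(b) = -4 + b**2 + 2*b**2*(19 + b) (c(b) = -5 + ((b**2 + ((b + b)*(b + 19))*b) + 1) = -5 + ((b**2 + ((2*b)*(19 + b))*b) + 1) = -5 + ((b**2 + (2*b*(19 + b))*b) + 1) = -5 + ((b**2 + 2*b**2*(19 + b)) + 1) = -5 + (1 + b**2 + 2*b**2*(19 + b)) = -4 + b**2 + 2*b**2*(19 + b))
c(-10)*((-7 + 4)*H(5, 0)) = (-4 + 2*(-10)**3 + 39*(-10)**2)*((-7 + 4)*(-8)) = (-4 + 2*(-1000) + 39*100)*(-3*(-8)) = (-4 - 2000 + 3900)*24 = 1896*24 = 45504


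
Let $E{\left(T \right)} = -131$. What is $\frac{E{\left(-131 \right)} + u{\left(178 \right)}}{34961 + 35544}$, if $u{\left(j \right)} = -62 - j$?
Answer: $- \frac{371}{70505} \approx -0.005262$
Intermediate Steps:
$\frac{E{\left(-131 \right)} + u{\left(178 \right)}}{34961 + 35544} = \frac{-131 - 240}{34961 + 35544} = \frac{-131 - 240}{70505} = \left(-131 - 240\right) \frac{1}{70505} = \left(-371\right) \frac{1}{70505} = - \frac{371}{70505}$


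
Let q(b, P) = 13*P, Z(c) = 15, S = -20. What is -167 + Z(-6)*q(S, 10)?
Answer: 1783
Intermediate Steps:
-167 + Z(-6)*q(S, 10) = -167 + 15*(13*10) = -167 + 15*130 = -167 + 1950 = 1783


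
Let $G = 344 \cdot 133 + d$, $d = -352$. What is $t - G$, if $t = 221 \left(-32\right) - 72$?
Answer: $-52544$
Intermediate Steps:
$t = -7144$ ($t = -7072 - 72 = -7144$)
$G = 45400$ ($G = 344 \cdot 133 - 352 = 45752 - 352 = 45400$)
$t - G = -7144 - 45400 = -52544$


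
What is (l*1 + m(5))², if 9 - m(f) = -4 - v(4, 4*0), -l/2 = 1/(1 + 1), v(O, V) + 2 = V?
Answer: 100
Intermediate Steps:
v(O, V) = -2 + V
l = -1 (l = -2/(1 + 1) = -2/2 = -2*½ = -1)
m(f) = 11 (m(f) = 9 - (-4 - (-2 + 4*0)) = 9 - (-4 - (-2 + 0)) = 9 - (-4 - 1*(-2)) = 9 - (-4 + 2) = 9 - 1*(-2) = 9 + 2 = 11)
(l*1 + m(5))² = (-1*1 + 11)² = (-1 + 11)² = 10² = 100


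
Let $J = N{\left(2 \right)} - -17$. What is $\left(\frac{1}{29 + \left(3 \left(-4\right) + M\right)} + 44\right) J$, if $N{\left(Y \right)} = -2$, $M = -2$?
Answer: $661$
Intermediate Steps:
$J = 15$ ($J = -2 - -17 = -2 + 17 = 15$)
$\left(\frac{1}{29 + \left(3 \left(-4\right) + M\right)} + 44\right) J = \left(\frac{1}{29 + \left(3 \left(-4\right) - 2\right)} + 44\right) 15 = \left(\frac{1}{29 - 14} + 44\right) 15 = \left(\frac{1}{15} + 44\right) 15 = \frac{661}{15} \cdot 15 = 661$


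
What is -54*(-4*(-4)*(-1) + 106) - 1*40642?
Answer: -45502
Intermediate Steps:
-54*(-4*(-4)*(-1) + 106) - 1*40642 = -54*(16*(-1) + 106) - 40642 = -54*(-16 + 106) - 40642 = -54*90 - 40642 = -4860 - 40642 = -45502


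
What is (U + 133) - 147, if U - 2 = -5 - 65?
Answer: -82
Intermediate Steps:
U = -68 (U = 2 + (-5 - 65) = 2 - 70 = -68)
(U + 133) - 147 = (-68 + 133) - 147 = 65 - 147 = -82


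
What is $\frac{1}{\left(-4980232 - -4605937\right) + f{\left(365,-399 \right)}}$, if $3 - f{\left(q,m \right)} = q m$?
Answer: $- \frac{1}{228657} \approx -4.3734 \cdot 10^{-6}$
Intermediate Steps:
$f{\left(q,m \right)} = 3 - m q$ ($f{\left(q,m \right)} = 3 - q m = 3 - m q$)
$\frac{1}{\left(-4980232 - -4605937\right) + f{\left(365,-399 \right)}} = \frac{1}{\left(-4980232 - -4605937\right) - \left(-3 - 145635\right)} = \frac{1}{\left(-4980232 + 4605937\right) + \left(3 + 145635\right)} = \frac{1}{-374295 + 145638} = \frac{1}{-228657} = - \frac{1}{228657}$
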